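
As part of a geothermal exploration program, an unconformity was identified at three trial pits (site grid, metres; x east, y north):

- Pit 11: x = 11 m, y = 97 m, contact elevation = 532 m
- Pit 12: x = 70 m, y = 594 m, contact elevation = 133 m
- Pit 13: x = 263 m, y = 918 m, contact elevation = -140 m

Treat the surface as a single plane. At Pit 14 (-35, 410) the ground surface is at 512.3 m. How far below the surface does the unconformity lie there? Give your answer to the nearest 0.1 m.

Let the plane be z = a·x + b·y + c.
Pit 12−Pit 11: 59a + 497b = −399;  Pit 13−Pit 11: 252a + 821b = −672.
Solving gives a = −0.08339, b = −0.79292.
Then c = 532 − a·11 − b·97 = 609.83.
At (-35, 410): z_contact = 2.92 − 325.10 + 609.83 = 287.65 m.
Depth below ground = 512.3 − 287.65 = 224.6 m.

224.6 m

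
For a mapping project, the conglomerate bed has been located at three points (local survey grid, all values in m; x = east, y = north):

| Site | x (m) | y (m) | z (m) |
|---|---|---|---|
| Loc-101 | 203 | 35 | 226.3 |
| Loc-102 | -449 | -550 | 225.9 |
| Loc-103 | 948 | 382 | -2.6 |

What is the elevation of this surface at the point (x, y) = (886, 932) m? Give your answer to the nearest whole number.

Let the plane be z = a·x + b·y + c.
Loc-102−Loc-101: −652a − 585b = −0.4;  Loc-103−Loc-101: 745a + 347b = −228.9.
Solving gives a = −0.63959, b = 0.71352.
Then c = 226.3 − a·203 − b·35 = 331.16.
At (886, 932): z = −566.7 + 665.0 + 331.16 = 429.5 m.

429 m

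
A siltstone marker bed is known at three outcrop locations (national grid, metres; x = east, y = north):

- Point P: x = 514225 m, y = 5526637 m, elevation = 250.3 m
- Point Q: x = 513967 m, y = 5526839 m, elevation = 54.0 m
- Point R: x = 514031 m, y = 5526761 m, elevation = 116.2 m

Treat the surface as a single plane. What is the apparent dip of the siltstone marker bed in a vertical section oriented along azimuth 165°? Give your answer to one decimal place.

Two edge vectors: Point P→Point Q = (-258, 202, -196.3), Point P→Point R = (-194, 124, -134.1).
Normal n = (Point P→Point Q) × (Point P→Point R) = (-2747, 3484.4, 7196).
So ∂z/∂x = −n_x/n_z = 0.38174 and ∂z/∂y = −n_y/n_z = −0.48421.
Unit vector along 165° is (sin 165°, cos 165°) = (0.2588, -0.9659).
Slope in that direction = a·(0.2588) + b·(-0.9659) = 0.56652.
Apparent dip = arctan|0.56652| = 29.5° (true dip is 31.7°, so apparent ≤ true as expected).

29.5°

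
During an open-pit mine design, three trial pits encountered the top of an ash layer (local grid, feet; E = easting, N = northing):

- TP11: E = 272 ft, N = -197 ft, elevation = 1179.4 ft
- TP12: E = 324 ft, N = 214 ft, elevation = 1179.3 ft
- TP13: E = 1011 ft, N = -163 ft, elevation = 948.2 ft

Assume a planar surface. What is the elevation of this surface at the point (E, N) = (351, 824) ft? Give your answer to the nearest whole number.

Two edge vectors: TP11→TP12 = (52, 411, -0.1), TP11→TP13 = (739, 34, -231.2).
Normal n = (TP11→TP12) × (TP11→TP13) = (-95019.8, 11948.5, -301961).
So ∂z/∂E = −n_x/n_z = −0.31468 and ∂z/∂N = −n_y/n_z = 0.03957.
Intercept c from TP11: 1179.4 + 85.59 + 7.80 = 1272.79.
At (351, 824): z = −110.5 + 32.6 + 1272.79 = 1194.9 ft.

1195 ft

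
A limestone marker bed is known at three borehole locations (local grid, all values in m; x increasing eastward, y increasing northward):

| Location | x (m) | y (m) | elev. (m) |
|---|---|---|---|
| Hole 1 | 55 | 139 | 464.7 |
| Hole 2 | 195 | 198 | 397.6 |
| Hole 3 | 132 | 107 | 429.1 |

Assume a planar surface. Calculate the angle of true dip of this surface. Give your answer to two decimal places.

25.23°

Let the plane be z = a·x + b·y + c.
Hole 2−Hole 1: 140a + 59b = −67.1;  Hole 3−Hole 1: 77a − 32b = −35.6.
Solving gives a = −0.47075, b = −0.02025.
Gradient magnitude |∇z| = √(a² + b²) = √(0.22161 + 0.00041) = 0.47119.
True dip = arctan(0.47119) = 25.23°, dipping toward E (azimuth ≈ 088°).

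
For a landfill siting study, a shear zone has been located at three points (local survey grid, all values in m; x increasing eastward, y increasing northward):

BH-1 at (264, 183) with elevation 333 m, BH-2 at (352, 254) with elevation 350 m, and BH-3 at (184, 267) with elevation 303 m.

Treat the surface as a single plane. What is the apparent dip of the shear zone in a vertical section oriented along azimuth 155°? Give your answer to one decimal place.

11.5°

Two edge vectors: BH-1→BH-2 = (88, 71, 17), BH-1→BH-3 = (-80, 84, -30).
Normal n = (BH-1→BH-2) × (BH-1→BH-3) = (-3558, 1280, 13072).
So ∂z/∂x = −n_x/n_z = 0.27218 and ∂z/∂y = −n_y/n_z = −0.09792.
Unit vector along 155° is (sin 155°, cos 155°) = (0.4226, -0.9063).
Slope in that direction = a·(0.4226) + b·(-0.9063) = 0.20378.
Apparent dip = arctan|0.20378| = 11.5° (true dip is 16.1°, so apparent ≤ true as expected).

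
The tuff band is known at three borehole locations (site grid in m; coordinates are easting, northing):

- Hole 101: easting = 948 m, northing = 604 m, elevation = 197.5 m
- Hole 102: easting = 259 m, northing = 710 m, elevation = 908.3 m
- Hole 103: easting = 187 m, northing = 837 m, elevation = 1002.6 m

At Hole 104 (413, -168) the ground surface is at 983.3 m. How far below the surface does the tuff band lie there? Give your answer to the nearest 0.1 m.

Let the plane be z = a·easting + b·northing + c.
Hole 102−Hole 101: −689a + 106b = 710.8;  Hole 103−Hole 101: −761a + 233b = 805.1.
Solving gives a = −1.00507, b = 0.17272.
Then c = 197.5 − a·948 − b·604 = 1045.98.
At (413, -168): z_contact = −415.09 − 29.02 + 1045.98 = 601.87 m.
Depth below ground = 983.3 − 601.87 = 381.4 m.

381.4 m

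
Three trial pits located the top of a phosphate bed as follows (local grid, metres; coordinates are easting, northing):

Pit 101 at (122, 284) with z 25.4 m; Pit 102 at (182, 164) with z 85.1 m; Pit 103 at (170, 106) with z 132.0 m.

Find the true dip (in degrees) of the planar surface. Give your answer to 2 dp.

40.09°

Two edge vectors: Pit 101→Pit 102 = (60, -120, 59.7), Pit 101→Pit 103 = (48, -178, 106.6).
Normal n = (Pit 101→Pit 102) × (Pit 101→Pit 103) = (-2165.4, -3530.4, -4920).
So ∂z/∂easting = −n_x/n_z = −0.44012 and ∂z/∂northing = −n_y/n_z = −0.71756.
Gradient magnitude |∇z| = √(a² + b²) = √(0.19371 + 0.51489) = 0.84178.
True dip = arctan(0.84178) = 40.09°, dipping toward NNE (azimuth ≈ 032°).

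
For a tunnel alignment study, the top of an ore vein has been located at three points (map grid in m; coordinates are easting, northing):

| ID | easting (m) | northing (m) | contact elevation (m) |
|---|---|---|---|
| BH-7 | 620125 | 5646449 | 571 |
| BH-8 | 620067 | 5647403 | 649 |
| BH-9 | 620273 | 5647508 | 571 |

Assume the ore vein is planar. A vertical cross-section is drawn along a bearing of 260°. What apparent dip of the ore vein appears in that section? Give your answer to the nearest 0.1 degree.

Let the plane be z = a·easting + b·northing + c.
BH-8−BH-7: −58a + 954b = 78;  BH-9−BH-7: 148a + 1059b = 0.
Solving gives a = −0.40768, b = 0.05698.
Unit vector along 260° is (sin 260°, cos 260°) = (-0.9848, -0.1736).
Slope in that direction = a·(-0.9848) + b·(-0.1736) = 0.39159.
Apparent dip = arctan|0.39159| = 21.4° (true dip is 22.4°, so apparent ≤ true as expected).

21.4°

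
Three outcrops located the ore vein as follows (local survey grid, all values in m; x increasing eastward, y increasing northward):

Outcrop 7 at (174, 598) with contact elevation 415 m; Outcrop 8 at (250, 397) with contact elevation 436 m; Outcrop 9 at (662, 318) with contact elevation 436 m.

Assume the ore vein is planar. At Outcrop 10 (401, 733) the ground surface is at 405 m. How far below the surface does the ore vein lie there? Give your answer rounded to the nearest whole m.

10 m

Two edge vectors: Outcrop 7→Outcrop 8 = (76, -201, 21), Outcrop 7→Outcrop 9 = (488, -280, 21).
Normal n = (Outcrop 7→Outcrop 8) × (Outcrop 7→Outcrop 9) = (1659, 8652, 76808).
So ∂z/∂x = −n_x/n_z = −0.02160 and ∂z/∂y = −n_y/n_z = −0.11264.
Intercept c from Outcrop 7: 415 + 3.76 + 67.36 = 486.12.
At (401, 733): z_contact = −8.7 − 82.6 + 486.12 = 394.9 m.
Depth below ground = 405 − 394.9 = 10 m.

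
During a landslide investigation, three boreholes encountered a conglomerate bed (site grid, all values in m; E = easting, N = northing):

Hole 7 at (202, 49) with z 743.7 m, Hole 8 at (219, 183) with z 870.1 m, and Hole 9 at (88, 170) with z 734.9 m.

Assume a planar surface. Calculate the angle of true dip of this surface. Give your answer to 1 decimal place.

Let the plane be z = a·E + b·N + c.
Hole 8−Hole 7: 17a + 134b = 126.4;  Hole 9−Hole 7: −114a + 121b = −8.8.
Solving gives a = 0.95042, b = 0.82271.
Gradient magnitude |∇z| = √(a² + b²) = √(0.90329 + 0.67685) = 1.25704.
True dip = arctan(1.25704) = 51.5°, dipping toward SW (azimuth ≈ 229°).

51.5°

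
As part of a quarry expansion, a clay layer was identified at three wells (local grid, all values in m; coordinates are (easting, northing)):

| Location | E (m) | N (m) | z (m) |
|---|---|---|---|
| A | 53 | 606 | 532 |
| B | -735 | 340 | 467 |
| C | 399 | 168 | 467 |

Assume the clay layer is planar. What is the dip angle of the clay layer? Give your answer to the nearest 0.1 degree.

9.7°

Let the plane be z = a·E + b·N + c.
B−A: −788a − 266b = −65;  C−A: 346a − 438b = −65.
Solving gives a = 0.02557, b = 0.16860.
Gradient magnitude |∇z| = √(a² + b²) = √(0.00065 + 0.02843) = 0.17053.
True dip = arctan(0.17053) = 9.7°, dipping toward S (azimuth ≈ 189°).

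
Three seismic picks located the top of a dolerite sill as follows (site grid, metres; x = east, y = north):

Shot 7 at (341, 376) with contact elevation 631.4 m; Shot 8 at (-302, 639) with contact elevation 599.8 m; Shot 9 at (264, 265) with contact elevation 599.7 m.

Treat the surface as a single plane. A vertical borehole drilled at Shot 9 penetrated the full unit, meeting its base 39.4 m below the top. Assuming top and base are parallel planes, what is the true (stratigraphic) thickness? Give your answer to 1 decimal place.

Two edge vectors: Shot 7→Shot 8 = (-643, 263, -31.6), Shot 7→Shot 9 = (-77, -111, -31.7).
Normal n = (Shot 7→Shot 8) × (Shot 7→Shot 9) = (-11844.7, -17949.9, 91624).
So ∂z/∂x = −n_x/n_z = 0.12928 and ∂z/∂y = −n_y/n_z = 0.19591.
|∇z| = √(a²+b²) = 0.23472, so dip δ = arctan(0.23472) = 13.21°.
True thickness = vertical thickness × cos δ = 39.4 × cos 13.21° = 38.4 m.

38.4 m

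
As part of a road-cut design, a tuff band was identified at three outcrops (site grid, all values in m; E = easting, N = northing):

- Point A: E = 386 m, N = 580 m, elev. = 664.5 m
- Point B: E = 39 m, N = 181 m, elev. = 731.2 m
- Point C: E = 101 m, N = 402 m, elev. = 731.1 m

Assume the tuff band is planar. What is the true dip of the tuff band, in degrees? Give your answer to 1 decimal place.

Let the plane be z = a·E + b·N + c.
Point B−Point A: −347a − 399b = 66.7;  Point C−Point A: −285a − 178b = 66.6.
Solving gives a = −0.28299, b = 0.07894.
Gradient magnitude |∇z| = √(a² + b²) = √(0.08008 + 0.00623) = 0.29379.
True dip = arctan(0.29379) = 16.4°, dipping toward ESE (azimuth ≈ 106°).

16.4°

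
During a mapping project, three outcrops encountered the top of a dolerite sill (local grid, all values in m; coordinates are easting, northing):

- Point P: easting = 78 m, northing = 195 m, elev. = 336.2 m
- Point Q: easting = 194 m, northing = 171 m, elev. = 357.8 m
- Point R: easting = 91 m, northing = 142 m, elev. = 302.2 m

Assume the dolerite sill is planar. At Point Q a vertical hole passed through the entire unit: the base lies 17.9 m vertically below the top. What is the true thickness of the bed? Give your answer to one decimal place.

14.0 m

Let the plane be z = a·easting + b·northing + c.
Point Q−Point P: 116a − 24b = 21.6;  Point R−Point P: 13a − 53b = −34.
Solving gives a = 0.33598, b = 0.72392.
|∇z| = √(a²+b²) = 0.79809, so dip δ = arctan(0.79809) = 38.59°.
True thickness = vertical thickness × cos δ = 17.9 × cos 38.59° = 14.0 m.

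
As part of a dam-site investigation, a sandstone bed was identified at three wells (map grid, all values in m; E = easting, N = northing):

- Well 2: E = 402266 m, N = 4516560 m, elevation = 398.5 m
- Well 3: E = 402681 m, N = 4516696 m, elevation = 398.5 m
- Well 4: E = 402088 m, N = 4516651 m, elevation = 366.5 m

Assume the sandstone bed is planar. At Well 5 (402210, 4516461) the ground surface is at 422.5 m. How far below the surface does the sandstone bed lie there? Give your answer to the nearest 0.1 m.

6.7 m

Let the plane be z = a·E + b·N + c.
Well 3−Well 2: 415a + 136b = 0;  Well 4−Well 2: −178a + 91b = −32.
Solving gives a = 0.070224130, b = −0.214286867.
Then c = 398.5 − a·402266 − b·4516560 = 939989.21.
At (402210, 4516461): z_contact = 28244.85 − 967818.28 + 939989.21 = 415.78 m.
Depth below ground = 422.5 − 415.78 = 6.7 m.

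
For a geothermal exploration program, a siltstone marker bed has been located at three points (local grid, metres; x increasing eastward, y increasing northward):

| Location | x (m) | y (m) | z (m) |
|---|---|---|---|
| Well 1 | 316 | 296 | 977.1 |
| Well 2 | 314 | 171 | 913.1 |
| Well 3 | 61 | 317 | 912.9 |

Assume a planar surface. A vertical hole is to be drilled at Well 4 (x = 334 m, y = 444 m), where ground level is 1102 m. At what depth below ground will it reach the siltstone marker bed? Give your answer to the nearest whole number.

45 m

Let the plane be z = a·x + b·y + c.
Well 2−Well 1: −2a − 125b = −64;  Well 3−Well 1: −255a + 21b = −64.2.
Solving gives a = 0.29354, b = 0.50730.
Then c = 977.1 − a·316 − b·296 = 734.18.
At (334, 444): z_contact = 98.0 + 225.2 + 734.18 = 1057.5 m.
Depth below ground = 1102 − 1057.5 = 45 m.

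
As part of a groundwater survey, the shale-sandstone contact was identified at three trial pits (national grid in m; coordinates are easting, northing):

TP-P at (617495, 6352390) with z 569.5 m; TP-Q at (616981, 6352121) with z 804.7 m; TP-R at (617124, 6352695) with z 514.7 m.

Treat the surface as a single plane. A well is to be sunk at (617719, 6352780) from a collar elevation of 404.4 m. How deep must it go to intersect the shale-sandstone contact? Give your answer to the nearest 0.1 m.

60.1 m

Two edge vectors: TP-P→TP-Q = (-514, -269, 235.2), TP-P→TP-R = (-371, 305, -54.8).
Normal n = (TP-P→TP-Q) × (TP-P→TP-R) = (-56994.8, -115426.4, -256569).
So ∂z/∂easting = −n_x/n_z = −0.222142192 and ∂z/∂northing = −n_y/n_z = −0.449884437.
Intercept c from TP-P: 569.5 + 137171.69 + 2857841.40 = 2995582.59.
At (617719, 6352780): z_contact = −137221.45 − 2858016.85 + 2995582.59 = 344.29 m.
Depth below ground = 404.4 − 344.29 = 60.1 m.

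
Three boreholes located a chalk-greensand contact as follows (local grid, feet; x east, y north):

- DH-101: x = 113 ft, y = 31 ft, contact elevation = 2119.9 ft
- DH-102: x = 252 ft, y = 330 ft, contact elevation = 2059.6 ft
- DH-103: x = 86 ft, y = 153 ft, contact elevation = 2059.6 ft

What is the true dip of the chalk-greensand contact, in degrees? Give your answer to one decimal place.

Two edge vectors: DH-101→DH-102 = (139, 299, -60.3), DH-101→DH-103 = (-27, 122, -60.3).
Normal n = (DH-101→DH-102) × (DH-101→DH-103) = (-10673.1, 10009.8, 25031).
So ∂z/∂x = −n_x/n_z = 0.42640 and ∂z/∂y = −n_y/n_z = −0.39990.
Gradient magnitude |∇z| = √(a² + b²) = √(0.18181 + 0.15992) = 0.58458.
True dip = arctan(0.58458) = 30.3°, dipping toward NW (azimuth ≈ 313°).

30.3°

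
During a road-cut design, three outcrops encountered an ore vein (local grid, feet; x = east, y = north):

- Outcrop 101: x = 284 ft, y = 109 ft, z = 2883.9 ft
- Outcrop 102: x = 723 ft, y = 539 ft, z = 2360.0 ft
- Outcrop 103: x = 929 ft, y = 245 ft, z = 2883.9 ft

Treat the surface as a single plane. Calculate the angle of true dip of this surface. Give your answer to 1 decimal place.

Two edge vectors: Outcrop 101→Outcrop 102 = (439, 430, -523.9), Outcrop 101→Outcrop 103 = (645, 136, 0).
Normal n = (Outcrop 101→Outcrop 102) × (Outcrop 101→Outcrop 103) = (71250.4, -337915.5, -217646).
So ∂z/∂x = −n_x/n_z = 0.32737 and ∂z/∂y = −n_y/n_z = −1.55259.
Gradient magnitude |∇z| = √(a² + b²) = √(0.10717 + 2.41054) = 1.58673.
True dip = arctan(1.58673) = 57.8°, dipping toward NNW (azimuth ≈ 348°).

57.8°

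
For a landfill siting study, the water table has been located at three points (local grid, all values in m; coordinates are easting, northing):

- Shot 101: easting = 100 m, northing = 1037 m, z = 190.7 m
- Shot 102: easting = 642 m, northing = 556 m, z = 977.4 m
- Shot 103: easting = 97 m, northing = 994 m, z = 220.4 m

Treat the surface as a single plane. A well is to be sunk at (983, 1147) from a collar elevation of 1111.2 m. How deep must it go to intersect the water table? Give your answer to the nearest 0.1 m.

Let the plane be z = a·easting + b·northing + c.
Shot 102−Shot 101: 542a − 481b = 786.7;  Shot 103−Shot 101: −3a − 43b = 29.7.
Solving gives a = 0.789624, b = −0.745788.
Then c = 190.7 − a·100 − b·1037 = 885.12.
At (983, 1147): z_contact = 776.20 − 855.42 + 885.12 = 805.90 m.
Depth below ground = 1111.2 − 805.90 = 305.3 m.

305.3 m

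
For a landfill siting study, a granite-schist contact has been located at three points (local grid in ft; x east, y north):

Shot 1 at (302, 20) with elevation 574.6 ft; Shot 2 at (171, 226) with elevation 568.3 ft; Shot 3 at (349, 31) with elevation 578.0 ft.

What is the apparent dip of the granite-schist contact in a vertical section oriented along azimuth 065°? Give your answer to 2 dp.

3.91°

Let the plane be z = a·x + b·y + c.
Shot 2−Shot 1: −131a + 206b = −6.3;  Shot 3−Shot 1: 47a + 11b = 3.4.
Solving gives a = 0.06920, b = 0.01342.
Unit vector along 065° is (sin 65°, cos 65°) = (0.9063, 0.4226).
Slope in that direction = a·(0.9063) + b·(0.4226) = 0.06839.
Apparent dip = arctan|0.06839| = 3.91° (true dip is 4.0°, so apparent ≤ true as expected).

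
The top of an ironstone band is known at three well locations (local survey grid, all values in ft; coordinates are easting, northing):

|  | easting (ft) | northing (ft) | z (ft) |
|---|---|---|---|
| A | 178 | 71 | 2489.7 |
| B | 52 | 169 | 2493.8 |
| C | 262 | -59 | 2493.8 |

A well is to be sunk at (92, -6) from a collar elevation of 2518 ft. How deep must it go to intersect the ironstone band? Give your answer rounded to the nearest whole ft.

10 ft

Two edge vectors: A→B = (-126, 98, 4.1), A→C = (84, -130, 4.1).
Normal n = (A→B) × (A→C) = (934.8, 861, 8148).
So ∂z/∂easting = −n_x/n_z = −0.11473 and ∂z/∂northing = −n_y/n_z = −0.10567.
Intercept c from A: 2489.7 + 20.42 + 7.50 = 2517.62.
At (92, -6): z_contact = −10.6 + 0.6 + 2517.62 = 2507.7 ft.
Depth below ground = 2518 − 2507.7 = 10 ft.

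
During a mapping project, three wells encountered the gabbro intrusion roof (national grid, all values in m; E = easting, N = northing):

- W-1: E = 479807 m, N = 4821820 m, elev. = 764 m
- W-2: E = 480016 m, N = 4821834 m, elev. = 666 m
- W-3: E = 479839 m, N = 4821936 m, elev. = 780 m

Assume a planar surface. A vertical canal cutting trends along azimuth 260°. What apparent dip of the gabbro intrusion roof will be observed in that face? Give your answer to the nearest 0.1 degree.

23.4°

Let the plane be z = a·E + b·N + c.
W-2−W-1: 209a + 14b = −98;  W-3−W-1: 32a + 116b = 16.
Solving gives a = −0.48714, b = 0.27231.
Unit vector along 260° is (sin 260°, cos 260°) = (-0.9848, -0.1736).
Slope in that direction = a·(-0.9848) + b·(-0.1736) = 0.43245.
Apparent dip = arctan|0.43245| = 23.4° (true dip is 29.2°, so apparent ≤ true as expected).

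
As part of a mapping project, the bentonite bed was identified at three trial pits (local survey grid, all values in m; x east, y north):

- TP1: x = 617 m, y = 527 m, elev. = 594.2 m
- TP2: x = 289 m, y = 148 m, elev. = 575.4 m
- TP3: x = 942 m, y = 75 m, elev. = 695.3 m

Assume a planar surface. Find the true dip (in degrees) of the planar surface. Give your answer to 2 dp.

Let the plane be z = a·x + b·y + c.
TP2−TP1: −328a − 379b = −18.8;  TP3−TP1: 325a − 452b = 101.1.
Solving gives a = 0.17247, b = −0.09966.
Gradient magnitude |∇z| = √(a² + b²) = √(0.02975 + 0.00993) = 0.19920.
True dip = arctan(0.19920) = 11.27°, dipping toward WNW (azimuth ≈ 300°).

11.27°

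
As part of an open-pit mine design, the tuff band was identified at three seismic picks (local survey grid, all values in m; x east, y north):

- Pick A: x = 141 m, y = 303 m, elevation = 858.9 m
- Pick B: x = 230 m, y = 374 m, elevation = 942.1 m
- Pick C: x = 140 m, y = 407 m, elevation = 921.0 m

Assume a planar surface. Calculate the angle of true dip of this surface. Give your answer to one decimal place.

37.0°

Let the plane be z = a·x + b·y + c.
Pick B−Pick A: 89a + 71b = 83.2;  Pick C−Pick A: −1a + 104b = 62.1.
Solving gives a = 0.45499, b = 0.60149.
Gradient magnitude |∇z| = √(a² + b²) = √(0.20702 + 0.36179) = 0.75419.
True dip = arctan(0.75419) = 37.0°, dipping toward SW (azimuth ≈ 217°).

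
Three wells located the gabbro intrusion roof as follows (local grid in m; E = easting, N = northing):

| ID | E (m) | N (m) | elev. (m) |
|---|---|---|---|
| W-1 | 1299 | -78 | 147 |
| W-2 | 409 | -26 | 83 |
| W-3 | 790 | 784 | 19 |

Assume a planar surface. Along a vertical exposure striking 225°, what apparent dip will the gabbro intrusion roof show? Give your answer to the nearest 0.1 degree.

1.8°

Two edge vectors: W-1→W-2 = (-890, 52, -64), W-1→W-3 = (-509, 862, -128).
Normal n = (W-1→W-2) × (W-1→W-3) = (48512, -81344, -740712).
So ∂z/∂E = −n_x/n_z = 0.06549 and ∂z/∂N = −n_y/n_z = −0.10982.
Unit vector along 225° is (sin 225°, cos 225°) = (-0.7071, -0.7071).
Slope in that direction = a·(-0.7071) + b·(-0.7071) = 0.03134.
Apparent dip = arctan|0.03134| = 1.8° (true dip is 7.3°, so apparent ≤ true as expected).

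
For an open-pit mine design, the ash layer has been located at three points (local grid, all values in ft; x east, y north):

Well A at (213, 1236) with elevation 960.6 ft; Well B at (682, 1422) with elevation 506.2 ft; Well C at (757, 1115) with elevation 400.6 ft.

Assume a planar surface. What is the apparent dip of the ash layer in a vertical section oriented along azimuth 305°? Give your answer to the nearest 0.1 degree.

41.4°

Let the plane be z = a·x + b·y + c.
Well B−Well A: 469a + 186b = −454.4;  Well C−Well A: 544a − 121b = −560.
Solving gives a = −1.00766, b = 0.09780.
Unit vector along 305° is (sin 305°, cos 305°) = (-0.8192, 0.5736).
Slope in that direction = a·(-0.8192) + b·(0.5736) = 0.88152.
Apparent dip = arctan|0.88152| = 41.4° (true dip is 45.4°, so apparent ≤ true as expected).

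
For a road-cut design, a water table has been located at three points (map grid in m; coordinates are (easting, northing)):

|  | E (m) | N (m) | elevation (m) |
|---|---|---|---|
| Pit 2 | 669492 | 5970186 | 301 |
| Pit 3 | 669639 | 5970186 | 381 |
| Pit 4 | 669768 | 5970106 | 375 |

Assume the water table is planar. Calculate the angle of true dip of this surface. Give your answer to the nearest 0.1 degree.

47.6°

Let the plane be z = a·E + b·N + c.
Pit 3−Pit 2: 147a + 0b = 80;  Pit 4−Pit 2: 276a − 80b = 74.
Solving gives a = 0.54422, b = 0.95255.
Gradient magnitude |∇z| = √(a² + b²) = √(0.29617 + 0.90735) = 1.09705.
True dip = arctan(1.09705) = 47.6°, dipping toward SSW (azimuth ≈ 210°).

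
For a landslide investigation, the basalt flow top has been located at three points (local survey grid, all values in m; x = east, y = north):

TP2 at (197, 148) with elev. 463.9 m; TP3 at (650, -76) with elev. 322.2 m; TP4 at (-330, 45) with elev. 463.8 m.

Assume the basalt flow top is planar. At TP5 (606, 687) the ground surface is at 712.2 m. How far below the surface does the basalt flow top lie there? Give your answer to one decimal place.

40.0 m

Let the plane be z = a·x + b·y + c.
TP3−TP2: 453a − 224b = −141.7;  TP4−TP2: −527a − 103b = −0.1.
Solving gives a = −0.08848, b = 0.45366.
Then c = 463.9 − a·197 − b·148 = 414.19.
At (606, 687): z_contact = −53.62 + 311.67 + 414.19 = 672.24 m.
Depth below ground = 712.2 − 672.24 = 40.0 m.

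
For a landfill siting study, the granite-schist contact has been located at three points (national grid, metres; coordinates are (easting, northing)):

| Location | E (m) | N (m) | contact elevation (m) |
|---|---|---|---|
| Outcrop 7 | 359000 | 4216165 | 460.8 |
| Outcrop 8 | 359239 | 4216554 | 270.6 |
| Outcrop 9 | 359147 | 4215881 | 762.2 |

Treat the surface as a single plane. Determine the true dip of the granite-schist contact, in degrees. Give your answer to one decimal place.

43.4°

Let the plane be z = a·E + b·N + c.
Outcrop 8−Outcrop 7: 239a + 389b = −190.2;  Outcrop 9−Outcrop 7: 147a − 284b = 301.4.
Solving gives a = 0.50558, b = −0.79957.
Gradient magnitude |∇z| = √(a² + b²) = √(0.25561 + 0.63932) = 0.94601.
True dip = arctan(0.94601) = 43.4°, dipping toward NNW (azimuth ≈ 328°).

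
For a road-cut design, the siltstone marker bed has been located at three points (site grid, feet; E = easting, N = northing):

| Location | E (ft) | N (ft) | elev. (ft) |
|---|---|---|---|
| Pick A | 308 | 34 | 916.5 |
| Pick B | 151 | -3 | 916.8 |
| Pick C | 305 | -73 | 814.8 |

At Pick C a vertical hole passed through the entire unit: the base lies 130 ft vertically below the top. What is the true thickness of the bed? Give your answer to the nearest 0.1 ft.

Let the plane be z = a·E + b·N + c.
Pick B−Pick A: −157a − 37b = 0.3;  Pick C−Pick A: −3a − 107b = −101.7.
Solving gives a = −0.22741, b = 0.95684.
|∇z| = √(a²+b²) = 0.98350, so dip δ = arctan(0.98350) = 44.52°.
True thickness = vertical thickness × cos δ = 130 × cos 44.52° = 92.7 ft.

92.7 ft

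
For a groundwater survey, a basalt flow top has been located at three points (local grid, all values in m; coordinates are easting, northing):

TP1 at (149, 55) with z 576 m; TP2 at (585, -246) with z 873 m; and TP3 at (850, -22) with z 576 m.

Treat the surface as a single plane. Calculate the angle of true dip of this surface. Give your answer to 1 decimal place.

Two edge vectors: TP1→TP2 = (436, -301, 297), TP1→TP3 = (701, -77, 0).
Normal n = (TP1→TP2) × (TP1→TP3) = (22869, 208197, 177429).
So ∂z/∂easting = −n_x/n_z = −0.12889 and ∂z/∂northing = −n_y/n_z = −1.17341.
Gradient magnitude |∇z| = √(a² + b²) = √(0.01661 + 1.37689) = 1.18047.
True dip = arctan(1.18047) = 49.7°, dipping toward N (azimuth ≈ 006°).

49.7°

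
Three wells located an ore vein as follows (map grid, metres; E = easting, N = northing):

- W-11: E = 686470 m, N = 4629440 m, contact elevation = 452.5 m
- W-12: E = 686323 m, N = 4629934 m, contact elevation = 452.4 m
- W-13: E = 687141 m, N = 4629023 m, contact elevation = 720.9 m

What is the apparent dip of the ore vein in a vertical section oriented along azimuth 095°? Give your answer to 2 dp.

Two edge vectors: W-11→W-12 = (-147, 494, -0.1), W-11→W-13 = (671, -417, 268.4).
Normal n = (W-11→W-12) × (W-11→W-13) = (132547.9, 39387.7, -270175).
So ∂z/∂E = −n_x/n_z = 0.49060 and ∂z/∂N = −n_y/n_z = 0.14579.
Unit vector along 095° is (sin 95°, cos 95°) = (0.9962, -0.0872).
Slope in that direction = a·(0.9962) + b·(-0.0872) = 0.47603.
Apparent dip = arctan|0.47603| = 25.46° (true dip is 27.1°, so apparent ≤ true as expected).

25.46°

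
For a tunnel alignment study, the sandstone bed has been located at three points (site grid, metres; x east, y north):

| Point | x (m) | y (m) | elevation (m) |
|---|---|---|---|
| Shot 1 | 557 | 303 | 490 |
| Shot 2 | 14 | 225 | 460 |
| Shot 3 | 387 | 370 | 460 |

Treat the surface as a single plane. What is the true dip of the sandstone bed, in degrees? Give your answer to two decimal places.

13.60°

Two edge vectors: Shot 1→Shot 2 = (-543, -78, -30), Shot 1→Shot 3 = (-170, 67, -30).
Normal n = (Shot 1→Shot 2) × (Shot 1→Shot 3) = (4350, -11190, -49641).
So ∂z/∂x = −n_x/n_z = 0.08763 and ∂z/∂y = −n_y/n_z = −0.22542.
Gradient magnitude |∇z| = √(a² + b²) = √(0.00768 + 0.05081) = 0.24185.
True dip = arctan(0.24185) = 13.60°, dipping toward NNW (azimuth ≈ 339°).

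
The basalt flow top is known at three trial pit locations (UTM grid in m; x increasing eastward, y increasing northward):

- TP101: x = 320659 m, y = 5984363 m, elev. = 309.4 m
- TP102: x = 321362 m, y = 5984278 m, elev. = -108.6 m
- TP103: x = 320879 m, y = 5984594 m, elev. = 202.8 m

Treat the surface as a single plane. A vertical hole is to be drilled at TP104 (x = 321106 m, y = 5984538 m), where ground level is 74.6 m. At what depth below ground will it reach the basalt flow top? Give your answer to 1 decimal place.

Let the plane be z = a·x + b·y + c.
TP102−TP101: 703a − 85b = −418;  TP103−TP101: 220a + 231b = −106.6.
Solving gives a = −0.583230716, b = 0.093985963.
Then c = 309.4 − a·320659 − b·5984363 = −375118.54.
At (321106, 5984538): z_contact = −187278.88 + 562462.57 − 375118.54 = 65.14 m.
Depth below ground = 74.6 − 65.14 = 9.5 m.

9.5 m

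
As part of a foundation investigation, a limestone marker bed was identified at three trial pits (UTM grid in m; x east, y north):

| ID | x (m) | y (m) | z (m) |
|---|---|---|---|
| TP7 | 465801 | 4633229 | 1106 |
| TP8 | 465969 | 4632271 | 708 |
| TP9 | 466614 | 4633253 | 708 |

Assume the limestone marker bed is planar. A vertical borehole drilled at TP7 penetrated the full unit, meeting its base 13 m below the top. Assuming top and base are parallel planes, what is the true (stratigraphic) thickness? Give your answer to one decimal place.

11.2 m

Let the plane be z = a·x + b·y + c.
TP8−TP7: 168a − 958b = −398;  TP9−TP7: 813a + 24b = −398.
Solving gives a = −0.49922, b = 0.32790.
|∇z| = √(a²+b²) = 0.59728, so dip δ = arctan(0.59728) = 30.85°.
True thickness = vertical thickness × cos δ = 13 × cos 30.85° = 11.2 m.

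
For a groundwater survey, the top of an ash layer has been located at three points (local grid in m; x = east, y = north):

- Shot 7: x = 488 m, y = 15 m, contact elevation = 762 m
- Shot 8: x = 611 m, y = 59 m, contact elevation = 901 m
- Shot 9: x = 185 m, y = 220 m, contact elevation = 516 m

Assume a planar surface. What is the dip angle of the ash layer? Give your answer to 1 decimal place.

46.8°

Two edge vectors: Shot 7→Shot 8 = (123, 44, 139), Shot 7→Shot 9 = (-303, 205, -246).
Normal n = (Shot 7→Shot 8) × (Shot 7→Shot 9) = (-39319, -11859, 38547).
So ∂z/∂x = −n_x/n_z = 1.02003 and ∂z/∂y = −n_y/n_z = 0.30765.
Gradient magnitude |∇z| = √(a² + b²) = √(1.04046 + 0.09465) = 1.06541.
True dip = arctan(1.06541) = 46.8°, dipping toward WSW (azimuth ≈ 253°).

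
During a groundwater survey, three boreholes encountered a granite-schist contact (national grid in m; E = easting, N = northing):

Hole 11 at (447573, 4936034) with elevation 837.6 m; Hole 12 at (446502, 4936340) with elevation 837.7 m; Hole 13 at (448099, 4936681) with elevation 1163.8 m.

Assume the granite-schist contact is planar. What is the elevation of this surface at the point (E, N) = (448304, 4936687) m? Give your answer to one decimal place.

1190.2 m

Let the plane be z = a·E + b·N + c.
Hole 12−Hole 11: −1071a + 306b = 0.1;  Hole 13−Hole 11: 526a + 647b = 326.2.
Solving gives a = 0.116820843, b = 0.409199748.
Then c = 837.6 − a·447573 − b·4936034 = −2071272.12.
At (448304, 4936687): z = 52371.3 + 2020091.1 − 2071272.12 = 1190.2 m.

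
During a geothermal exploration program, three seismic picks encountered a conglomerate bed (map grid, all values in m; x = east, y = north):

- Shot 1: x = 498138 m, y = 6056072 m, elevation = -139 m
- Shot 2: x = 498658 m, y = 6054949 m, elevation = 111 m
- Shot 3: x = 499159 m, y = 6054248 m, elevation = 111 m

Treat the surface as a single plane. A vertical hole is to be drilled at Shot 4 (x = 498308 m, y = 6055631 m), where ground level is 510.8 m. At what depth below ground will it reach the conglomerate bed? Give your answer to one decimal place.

521.4 m

Let the plane be z = a·x + b·y + c.
Shot 2−Shot 1: 520a − 1123b = 250;  Shot 3−Shot 1: 1021a − 1824b = 250.
Solving gives a = −0.884640818, b = −0.632246861.
Then c = -139 − a·498138 − b·6056072 = 4269466.72.
At (498308, 6055631): z_contact = −440823.60 − 3828653.69 + 4269466.72 = -10.57 m.
Depth below ground = 510.8 − (-10.57) = 521.4 m.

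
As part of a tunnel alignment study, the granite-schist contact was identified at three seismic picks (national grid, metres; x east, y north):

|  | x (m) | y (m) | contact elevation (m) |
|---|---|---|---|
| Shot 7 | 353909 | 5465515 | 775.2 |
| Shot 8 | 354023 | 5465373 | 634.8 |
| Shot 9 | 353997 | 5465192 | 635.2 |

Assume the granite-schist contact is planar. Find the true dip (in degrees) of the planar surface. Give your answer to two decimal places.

46.60°

Two edge vectors: Shot 7→Shot 8 = (114, -142, -140.4), Shot 7→Shot 9 = (88, -323, -140).
Normal n = (Shot 7→Shot 8) × (Shot 7→Shot 9) = (-25469.2, 3604.8, -24326).
So ∂z/∂x = −n_x/n_z = −1.04699 and ∂z/∂y = −n_y/n_z = 0.14819.
Gradient magnitude |∇z| = √(a² + b²) = √(1.09620 + 0.02196) = 1.05743.
True dip = arctan(1.05743) = 46.60°, dipping toward E (azimuth ≈ 098°).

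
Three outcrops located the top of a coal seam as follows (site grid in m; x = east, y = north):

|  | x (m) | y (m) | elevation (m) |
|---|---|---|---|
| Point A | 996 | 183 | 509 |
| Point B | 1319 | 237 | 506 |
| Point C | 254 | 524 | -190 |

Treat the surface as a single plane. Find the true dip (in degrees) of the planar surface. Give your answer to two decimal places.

56.96°

Let the plane be z = a·x + b·y + c.
Point B−Point A: 323a + 54b = −3;  Point C−Point A: −742a + 341b = −699.
Solving gives a = 0.24448, b = −1.51788.
Gradient magnitude |∇z| = √(a² + b²) = √(0.05977 + 2.30397) = 1.53745.
True dip = arctan(1.53745) = 56.96°, dipping toward N (azimuth ≈ 351°).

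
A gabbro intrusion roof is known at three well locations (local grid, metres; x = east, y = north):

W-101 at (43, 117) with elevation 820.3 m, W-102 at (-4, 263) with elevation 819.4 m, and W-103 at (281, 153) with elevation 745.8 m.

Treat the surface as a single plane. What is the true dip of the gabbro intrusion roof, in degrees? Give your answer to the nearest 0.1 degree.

Two edge vectors: W-101→W-102 = (-47, 146, -0.9), W-101→W-103 = (238, 36, -74.5).
Normal n = (W-101→W-102) × (W-101→W-103) = (-10844.6, -3715.7, -36440).
So ∂z/∂x = −n_x/n_z = −0.29760 and ∂z/∂y = −n_y/n_z = −0.10197.
Gradient magnitude |∇z| = √(a² + b²) = √(0.08857 + 0.01040) = 0.31459.
True dip = arctan(0.31459) = 17.5°, dipping toward ENE (azimuth ≈ 071°).

17.5°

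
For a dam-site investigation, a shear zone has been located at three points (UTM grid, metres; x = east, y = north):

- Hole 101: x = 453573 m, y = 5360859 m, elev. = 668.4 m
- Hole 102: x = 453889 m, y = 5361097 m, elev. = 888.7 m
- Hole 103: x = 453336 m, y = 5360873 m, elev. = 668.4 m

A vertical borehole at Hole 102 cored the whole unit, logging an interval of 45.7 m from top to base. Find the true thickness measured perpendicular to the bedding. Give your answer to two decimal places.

Two edge vectors: Hole 101→Hole 102 = (316, 238, 220.3), Hole 101→Hole 103 = (-237, 14, 0).
Normal n = (Hole 101→Hole 102) × (Hole 101→Hole 103) = (-3084.2, -52211.1, 60830).
So ∂z/∂x = −n_x/n_z = 0.05070 and ∂z/∂y = −n_y/n_z = 0.85831.
|∇z| = √(a²+b²) = 0.85981, so dip δ = arctan(0.85981) = 40.69°.
True thickness = vertical thickness × cos δ = 45.7 × cos 40.69° = 34.65 m.

34.65 m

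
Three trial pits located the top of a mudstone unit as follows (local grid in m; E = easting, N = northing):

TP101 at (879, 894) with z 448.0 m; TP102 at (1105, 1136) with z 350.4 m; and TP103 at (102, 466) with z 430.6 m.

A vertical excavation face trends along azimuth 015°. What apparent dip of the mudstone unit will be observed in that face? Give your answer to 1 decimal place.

35.5°

Let the plane be z = a·E + b·N + c.
TP102−TP101: 226a + 242b = −97.6;  TP103−TP101: −777a − 428b = −17.4.
Solving gives a = 0.50362, b = −0.87363.
Unit vector along 015° is (sin 15°, cos 15°) = (0.2588, 0.9659).
Slope in that direction = a·(0.2588) + b·(0.9659) = −0.71351.
Apparent dip = arctan|0.71351| = 35.5° (true dip is 45.2°, so apparent ≤ true as expected).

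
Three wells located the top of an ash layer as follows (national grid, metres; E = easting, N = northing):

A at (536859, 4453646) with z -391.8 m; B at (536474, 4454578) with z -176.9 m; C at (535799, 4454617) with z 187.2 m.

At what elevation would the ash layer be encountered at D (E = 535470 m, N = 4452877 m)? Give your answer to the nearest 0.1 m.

350.7 m

Let the plane be z = a·E + b·N + c.
B−A: −385a + 932b = 214.9;  C−A: −1060a + 971b = 579.
Solving gives a = −0.538948354, b = 0.007945154.
Then c = -391.8 − a·536859 − b·4453646 = 253562.57.
At (535470, 4452877): z = −288590.7 + 35378.8 + 253562.57 = 350.7 m.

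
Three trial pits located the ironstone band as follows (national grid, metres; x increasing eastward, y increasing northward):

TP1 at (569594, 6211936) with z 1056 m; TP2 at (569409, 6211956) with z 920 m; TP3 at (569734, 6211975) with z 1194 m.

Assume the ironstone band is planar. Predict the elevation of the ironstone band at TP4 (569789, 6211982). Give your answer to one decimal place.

1242.8 m

Let the plane be z = a·x + b·y + c.
TP2−TP1: −185a + 20b = −136;  TP3−TP1: 140a + 39b = 138.
Solving gives a = 0.805192212, b = 0.648027958.
Then c = 1056 − a·569594 − b·6211936 = −4483084.85.
At (569789, 6211982): z = 458789.7 + 4025538.0 − 4483084.85 = 1242.8 m.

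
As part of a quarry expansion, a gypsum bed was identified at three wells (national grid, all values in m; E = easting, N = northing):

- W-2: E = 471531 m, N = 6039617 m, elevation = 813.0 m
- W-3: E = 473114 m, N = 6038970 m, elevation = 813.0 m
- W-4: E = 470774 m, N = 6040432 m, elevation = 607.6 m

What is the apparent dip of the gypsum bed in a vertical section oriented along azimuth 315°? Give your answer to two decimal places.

Two edge vectors: W-2→W-3 = (1583, -647, 0), W-2→W-4 = (-757, 815, -205.4).
Normal n = (W-2→W-3) × (W-2→W-4) = (132893.8, 325148.2, 800366).
So ∂z/∂E = −n_x/n_z = −0.16604 and ∂z/∂N = −n_y/n_z = −0.40625.
Unit vector along 315° is (sin 315°, cos 315°) = (-0.7071, 0.7071).
Slope in that direction = a·(-0.7071) + b·(0.7071) = −0.16985.
Apparent dip = arctan|0.16985| = 9.64° (true dip is 23.7°, so apparent ≤ true as expected).

9.64°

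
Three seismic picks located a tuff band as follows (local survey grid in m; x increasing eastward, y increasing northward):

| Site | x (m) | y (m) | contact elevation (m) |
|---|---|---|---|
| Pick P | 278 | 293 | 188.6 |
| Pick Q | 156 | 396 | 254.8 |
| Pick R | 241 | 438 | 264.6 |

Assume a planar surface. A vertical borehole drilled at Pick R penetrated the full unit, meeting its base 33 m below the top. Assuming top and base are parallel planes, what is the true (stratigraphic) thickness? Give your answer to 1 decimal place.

29.4 m

Two edge vectors: Pick P→Pick Q = (-122, 103, 66.2), Pick P→Pick R = (-37, 145, 76).
Normal n = (Pick P→Pick Q) × (Pick P→Pick R) = (-1771, 6822.6, -13879).
So ∂z/∂x = −n_x/n_z = −0.12760 and ∂z/∂y = −n_y/n_z = 0.49158.
|∇z| = √(a²+b²) = 0.50787, so dip δ = arctan(0.50787) = 26.92°.
True thickness = vertical thickness × cos δ = 33 × cos 26.92° = 29.4 m.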